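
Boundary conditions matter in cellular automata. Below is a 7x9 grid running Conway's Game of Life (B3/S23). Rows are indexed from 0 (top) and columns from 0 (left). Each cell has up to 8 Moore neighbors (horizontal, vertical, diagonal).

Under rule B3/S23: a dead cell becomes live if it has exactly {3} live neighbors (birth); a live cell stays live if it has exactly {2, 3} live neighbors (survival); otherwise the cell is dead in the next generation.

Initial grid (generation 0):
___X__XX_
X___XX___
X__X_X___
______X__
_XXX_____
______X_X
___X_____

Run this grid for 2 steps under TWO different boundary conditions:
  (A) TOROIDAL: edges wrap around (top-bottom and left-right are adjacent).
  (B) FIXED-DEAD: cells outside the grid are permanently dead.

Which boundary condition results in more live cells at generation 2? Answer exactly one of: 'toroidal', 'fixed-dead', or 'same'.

Under TOROIDAL boundary, generation 2:
_____XXX_
_______X_
__XX_XX__
__XXXXX__
__X_X____
_________
____XXX__
Population = 18

Under FIXED-DEAD boundary, generation 2:
____XXX__
_________
__XX_XX__
__XXXXX__
__X_X____
_________
_________
Population = 14

Comparison: toroidal=18, fixed-dead=14 -> toroidal

Answer: toroidal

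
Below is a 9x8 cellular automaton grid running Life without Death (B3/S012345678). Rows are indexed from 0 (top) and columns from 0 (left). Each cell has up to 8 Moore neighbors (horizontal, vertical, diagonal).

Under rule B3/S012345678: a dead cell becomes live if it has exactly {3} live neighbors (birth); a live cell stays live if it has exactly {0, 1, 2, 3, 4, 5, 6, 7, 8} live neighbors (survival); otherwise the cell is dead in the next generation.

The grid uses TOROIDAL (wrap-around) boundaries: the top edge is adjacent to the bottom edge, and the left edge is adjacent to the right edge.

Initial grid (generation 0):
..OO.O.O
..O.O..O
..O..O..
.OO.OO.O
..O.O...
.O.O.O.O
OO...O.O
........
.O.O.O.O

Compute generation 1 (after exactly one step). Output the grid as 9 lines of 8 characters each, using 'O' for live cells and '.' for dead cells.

Simulating step by step:
Generation 0 (given above): 28 live cells
Generation 1: 40 live cells
(generation 1 grid is the final answer)

Answer: .OOO.O.O
.OO.OO.O
O.O..O..
.OO.OOOO
..O.O...
.O.O.O.O
OOO.OO.O
.OO.O..O
OO.O.O.O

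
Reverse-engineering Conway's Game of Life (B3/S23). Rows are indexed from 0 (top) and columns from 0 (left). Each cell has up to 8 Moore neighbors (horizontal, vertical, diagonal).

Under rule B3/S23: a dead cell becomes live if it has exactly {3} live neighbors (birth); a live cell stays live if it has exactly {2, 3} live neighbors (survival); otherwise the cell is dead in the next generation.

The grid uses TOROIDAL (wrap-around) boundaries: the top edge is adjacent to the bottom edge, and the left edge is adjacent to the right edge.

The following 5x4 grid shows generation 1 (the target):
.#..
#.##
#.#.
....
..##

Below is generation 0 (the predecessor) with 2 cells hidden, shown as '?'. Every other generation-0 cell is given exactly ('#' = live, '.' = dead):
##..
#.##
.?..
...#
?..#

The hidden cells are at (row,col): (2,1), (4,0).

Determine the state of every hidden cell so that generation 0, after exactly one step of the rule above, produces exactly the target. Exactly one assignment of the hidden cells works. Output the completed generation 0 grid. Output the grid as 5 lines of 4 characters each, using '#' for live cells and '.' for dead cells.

Answer: ##..
#.##
....
...#
...#

Derivation:
Hidden generation-0 cells (in order): (2,1), (4,0).
A hidden cell only influences target cells in its own 3x3 neighborhood. Try each of the 2^2 = 4 assignments, step the completed generation 0 forward once under B3/S23, and compare with the target:
  (2,1)=. (4,0)=. -> step reproduces the target at every cell -> ACCEPT
  (2,1)=. (4,0)=# -> step gives (0,1)='.' but target has '#' -> reject
  (2,1)=# (4,0)=. -> step gives (1,0)='.' but target has '#' -> reject
  (2,1)=# (4,0)=# -> step gives (0,1)='.' but target has '#' -> reject
Unique solution: (2,1)=dead, (4,0)=dead.
Check: live-neighbor counts of every cell in the completed generation 0:
4345
3423
3234
2021
4232
Applying B3/S23 to generation 0 with these counts gives:
.#..
#.##
#.#.
....
..##
which matches the target exactly.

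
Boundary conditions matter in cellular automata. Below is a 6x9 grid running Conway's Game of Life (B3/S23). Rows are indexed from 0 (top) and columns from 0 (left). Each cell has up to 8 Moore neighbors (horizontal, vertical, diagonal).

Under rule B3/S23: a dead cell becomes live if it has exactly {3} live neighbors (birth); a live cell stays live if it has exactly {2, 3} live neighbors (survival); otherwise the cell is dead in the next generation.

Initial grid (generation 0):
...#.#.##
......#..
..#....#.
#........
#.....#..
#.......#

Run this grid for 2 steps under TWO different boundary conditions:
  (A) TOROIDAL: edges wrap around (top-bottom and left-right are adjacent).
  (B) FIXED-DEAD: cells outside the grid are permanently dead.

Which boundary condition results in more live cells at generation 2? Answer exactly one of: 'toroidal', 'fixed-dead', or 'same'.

Answer: toroidal

Derivation:
Under TOROIDAL boundary, generation 2:
#....##..
#.....#.#
#......#.
.#.......
.#......#
......#..
Population = 12

Under FIXED-DEAD boundary, generation 2:
......##.
......#..
.........
##.......
##.......
.........
Population = 7

Comparison: toroidal=12, fixed-dead=7 -> toroidal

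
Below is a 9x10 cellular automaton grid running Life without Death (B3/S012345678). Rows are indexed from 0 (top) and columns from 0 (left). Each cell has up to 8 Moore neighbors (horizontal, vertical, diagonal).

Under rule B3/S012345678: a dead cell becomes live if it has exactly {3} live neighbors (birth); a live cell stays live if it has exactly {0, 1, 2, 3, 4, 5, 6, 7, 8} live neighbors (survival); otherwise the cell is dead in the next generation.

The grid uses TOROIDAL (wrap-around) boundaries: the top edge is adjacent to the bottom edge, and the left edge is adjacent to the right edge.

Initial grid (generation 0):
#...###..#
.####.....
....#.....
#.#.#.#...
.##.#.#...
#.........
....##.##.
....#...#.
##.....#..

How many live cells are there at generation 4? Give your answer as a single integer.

Answer: 53

Derivation:
Simulating step by step:
Generation 0 (given above): 28 live cells
Generation 1: 42 live cells
#...###..#
#####.....
....#.....
#.#.#.#...
###.#.#...
##.##.##..
....##.###
....###.##
##..#.###.
Generation 2: 48 live cells
#...###.##
#####....#
#...#.....
#.#.#.#...
###.#.#..#
##.##.##..
....##.###
...####.##
##.##.###.
Generation 3: 52 live cells
#...###.##
#####...##
#...#.....
#.#.#.#...
###.#.#..#
##.##.##..
..#.##.###
..#####.##
#####.###.
Generation 4: 53 live cells
#...###.##
#####..###
#...#.....
#.#.#.#...
###.#.#..#
##.##.##..
..#.##.###
..#####.##
#####.###.
Population at generation 4: 53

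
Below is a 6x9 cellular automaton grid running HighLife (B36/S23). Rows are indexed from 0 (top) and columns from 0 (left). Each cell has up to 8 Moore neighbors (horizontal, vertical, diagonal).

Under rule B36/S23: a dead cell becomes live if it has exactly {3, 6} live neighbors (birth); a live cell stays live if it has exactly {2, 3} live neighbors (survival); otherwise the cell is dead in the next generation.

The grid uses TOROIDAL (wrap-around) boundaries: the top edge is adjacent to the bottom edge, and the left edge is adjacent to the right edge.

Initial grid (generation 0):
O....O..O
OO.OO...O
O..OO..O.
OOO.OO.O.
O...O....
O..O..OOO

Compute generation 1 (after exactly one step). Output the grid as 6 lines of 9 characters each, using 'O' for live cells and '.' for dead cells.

Simulating step by step:
Generation 0 (given above): 25 live cells
Generation 1: 25 live cells
(generation 1 grid is the final answer)

Answer: ..OO.OO..
.OOO.O.O.
.O....OOO
O.O..OO..
..O.O...O
.O..OOOO.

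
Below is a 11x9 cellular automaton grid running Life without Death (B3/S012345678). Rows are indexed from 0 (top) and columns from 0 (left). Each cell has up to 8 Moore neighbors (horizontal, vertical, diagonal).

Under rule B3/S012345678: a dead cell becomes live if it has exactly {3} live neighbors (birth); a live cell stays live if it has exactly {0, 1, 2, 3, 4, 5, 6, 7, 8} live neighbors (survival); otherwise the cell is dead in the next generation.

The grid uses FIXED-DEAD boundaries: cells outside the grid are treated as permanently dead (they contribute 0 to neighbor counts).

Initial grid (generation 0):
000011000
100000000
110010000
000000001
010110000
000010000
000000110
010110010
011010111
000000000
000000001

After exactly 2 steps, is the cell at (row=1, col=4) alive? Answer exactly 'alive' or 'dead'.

Simulating step by step:
Generation 0 (given above): 24 live cells
Generation 1: 39 live cells
000011000
110011000
110010000
111110001
010110000
000111000
000111110
010110010
011011111
000000001
000000001
Generation 2: 44 live cells
000011000
110111000
110010000
111111001
110110000
000111000
000111110
010110010
011011111
000001101
000000001

Cell (1,4) at generation 2: 1 -> alive

Answer: alive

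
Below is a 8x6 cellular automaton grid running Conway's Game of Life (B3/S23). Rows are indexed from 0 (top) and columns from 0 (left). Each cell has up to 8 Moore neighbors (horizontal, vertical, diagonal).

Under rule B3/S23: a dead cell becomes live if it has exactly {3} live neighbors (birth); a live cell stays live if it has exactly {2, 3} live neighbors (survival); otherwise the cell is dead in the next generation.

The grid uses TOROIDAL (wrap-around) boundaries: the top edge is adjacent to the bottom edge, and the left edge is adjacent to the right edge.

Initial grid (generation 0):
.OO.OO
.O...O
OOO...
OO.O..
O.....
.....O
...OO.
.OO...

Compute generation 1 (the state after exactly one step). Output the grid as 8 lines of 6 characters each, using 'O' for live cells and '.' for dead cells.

Answer: ...OOO
...OOO
.....O
.....O
OO...O
....OO
..OOO.
OO...O

Derivation:
Simulating step by step:
Generation 0 (given above): 18 live cells
Generation 1: 19 live cells
(generation 1 grid is the final answer)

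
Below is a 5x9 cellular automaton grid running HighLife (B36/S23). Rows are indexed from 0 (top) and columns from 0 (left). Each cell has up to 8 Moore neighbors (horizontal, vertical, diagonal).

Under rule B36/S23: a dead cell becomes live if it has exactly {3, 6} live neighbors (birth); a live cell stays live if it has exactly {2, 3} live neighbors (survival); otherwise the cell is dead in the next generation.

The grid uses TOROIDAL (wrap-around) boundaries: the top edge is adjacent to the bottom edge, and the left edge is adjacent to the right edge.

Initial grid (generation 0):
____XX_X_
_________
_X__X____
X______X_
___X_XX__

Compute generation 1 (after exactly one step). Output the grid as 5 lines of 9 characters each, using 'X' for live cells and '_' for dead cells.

Answer: ____XX___
____XX___
_________
____XXX__
_____X_XX

Derivation:
Simulating step by step:
Generation 0 (given above): 10 live cells
Generation 1: 10 live cells
(generation 1 grid is the final answer)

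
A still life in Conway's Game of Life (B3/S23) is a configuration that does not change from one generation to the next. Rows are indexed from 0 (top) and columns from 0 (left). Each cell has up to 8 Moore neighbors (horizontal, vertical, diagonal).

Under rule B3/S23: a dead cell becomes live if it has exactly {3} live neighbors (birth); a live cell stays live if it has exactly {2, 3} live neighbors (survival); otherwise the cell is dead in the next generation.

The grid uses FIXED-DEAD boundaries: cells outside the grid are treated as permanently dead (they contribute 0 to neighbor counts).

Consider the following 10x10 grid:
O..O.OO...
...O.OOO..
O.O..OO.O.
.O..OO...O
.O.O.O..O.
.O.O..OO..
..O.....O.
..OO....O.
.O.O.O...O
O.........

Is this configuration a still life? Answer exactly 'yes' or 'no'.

Compute generation 1 and compare to generation 0 (given above):
Generation 1:
.....O.O..
.OOO......
.OOO....O.
OO.O...OOO
OO.O.O.OO.
.O.OO.OOO.
.O......O.
.O.OO...OO
.O.OO.....
..........
Cell (0,0) differs: gen0=1 vs gen1=0 -> NOT a still life.

Answer: no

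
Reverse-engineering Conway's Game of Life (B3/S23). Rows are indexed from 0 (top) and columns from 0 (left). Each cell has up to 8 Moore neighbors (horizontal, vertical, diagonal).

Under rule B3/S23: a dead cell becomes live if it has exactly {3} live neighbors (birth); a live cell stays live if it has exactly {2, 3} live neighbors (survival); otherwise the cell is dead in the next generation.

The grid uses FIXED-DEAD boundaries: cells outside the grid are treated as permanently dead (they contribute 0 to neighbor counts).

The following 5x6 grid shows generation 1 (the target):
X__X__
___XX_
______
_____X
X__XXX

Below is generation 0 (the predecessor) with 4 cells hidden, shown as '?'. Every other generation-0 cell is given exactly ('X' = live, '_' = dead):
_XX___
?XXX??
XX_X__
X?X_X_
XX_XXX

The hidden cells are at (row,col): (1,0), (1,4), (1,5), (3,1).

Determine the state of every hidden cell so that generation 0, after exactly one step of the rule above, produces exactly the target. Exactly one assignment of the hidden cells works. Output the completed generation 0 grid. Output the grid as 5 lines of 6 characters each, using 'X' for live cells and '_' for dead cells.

Answer: _XX___
XXXX_X
XX_X__
XXX_X_
XX_XXX

Derivation:
Hidden generation-0 cells (in order): (1,0), (1,4), (1,5), (3,1).
A hidden cell only influences target cells in its own 3x3 neighborhood. Try each of the 2^4 = 16 assignments, step the completed generation 0 forward once under B3/S23, and compare with the target:
  (1,0)=_ (1,4)=_ (1,5)=_ (3,1)=_ -> step gives (0,0)='_' but target has 'X' -> reject
  (1,0)=_ (1,4)=_ (1,5)=_ (3,1)=X -> step gives (0,0)='_' but target has 'X' -> reject
  (1,0)=_ (1,4)=_ (1,5)=X (3,1)=_ -> step gives (0,0)='_' but target has 'X' -> reject
  (1,0)=_ (1,4)=_ (1,5)=X (3,1)=X -> step gives (0,0)='_' but target has 'X' -> reject
  (1,0)=_ (1,4)=X (1,5)=_ (3,1)=_ -> step gives (0,0)='_' but target has 'X' -> reject
  (1,0)=_ (1,4)=X (1,5)=_ (3,1)=X -> step gives (0,0)='_' but target has 'X' -> reject
  (1,0)=_ (1,4)=X (1,5)=X (3,1)=_ -> step gives (0,0)='_' but target has 'X' -> reject
  (1,0)=_ (1,4)=X (1,5)=X (3,1)=X -> step gives (0,0)='_' but target has 'X' -> reject
  (1,0)=X (1,4)=_ (1,5)=_ (3,1)=_ -> step gives (1,4)='_' but target has 'X' -> reject
  (1,0)=X (1,4)=_ (1,5)=_ (3,1)=X -> step gives (1,4)='_' but target has 'X' -> reject
  (1,0)=X (1,4)=_ (1,5)=X (3,1)=_ -> step gives (4,1)='X' but target has '_' -> reject
  (1,0)=X (1,4)=_ (1,5)=X (3,1)=X -> step reproduces the target at every cell -> ACCEPT
  (1,0)=X (1,4)=X (1,5)=_ (3,1)=_ -> step gives (0,3)='_' but target has 'X' -> reject
  (1,0)=X (1,4)=X (1,5)=_ (3,1)=X -> step gives (0,3)='_' but target has 'X' -> reject
  (1,0)=X (1,4)=X (1,5)=X (3,1)=_ -> step gives (0,3)='_' but target has 'X' -> reject
  (1,0)=X (1,4)=X (1,5)=X (3,1)=X -> step gives (0,3)='_' but target has 'X' -> reject
Unique solution: (1,0)=live, (1,4)=dead, (1,5)=live, (3,1)=live.
Check: live-neighbor counts of every cell in the completed generation 0:
344321
466330
577442
565543
344332
Applying B3/S23 to generation 0 with these counts gives:
X__X__
___XX_
______
_____X
X__XXX
which matches the target exactly.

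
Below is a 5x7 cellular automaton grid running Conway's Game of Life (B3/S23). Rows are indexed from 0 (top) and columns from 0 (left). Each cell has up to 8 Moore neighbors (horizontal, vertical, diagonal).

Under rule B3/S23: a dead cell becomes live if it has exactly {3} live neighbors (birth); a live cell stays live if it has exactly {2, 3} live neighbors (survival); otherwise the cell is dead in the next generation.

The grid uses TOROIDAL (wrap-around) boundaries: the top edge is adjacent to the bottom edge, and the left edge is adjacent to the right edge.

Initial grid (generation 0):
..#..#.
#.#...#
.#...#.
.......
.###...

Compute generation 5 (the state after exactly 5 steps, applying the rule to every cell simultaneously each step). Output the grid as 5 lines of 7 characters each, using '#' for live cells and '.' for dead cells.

Simulating step by step:
Generation 0 (given above): 10 live cells
Generation 1: 13 live cells
#.....#
#.#..##
##....#
.#.....
.###...
Generation 2: 7 live cells
...#.#.
.....#.
..#..#.
.......
.##....
Generation 3: 7 live cells
..#.#..
.....##
.......
.##....
..#....
Generation 4: 6 live cells
...#.#.
.....#.
.......
.##....
..#....
Generation 5: 7 live cells
(generation 5 grid is the final answer)

Answer: ....#..
....#..
.......
.##....
.###...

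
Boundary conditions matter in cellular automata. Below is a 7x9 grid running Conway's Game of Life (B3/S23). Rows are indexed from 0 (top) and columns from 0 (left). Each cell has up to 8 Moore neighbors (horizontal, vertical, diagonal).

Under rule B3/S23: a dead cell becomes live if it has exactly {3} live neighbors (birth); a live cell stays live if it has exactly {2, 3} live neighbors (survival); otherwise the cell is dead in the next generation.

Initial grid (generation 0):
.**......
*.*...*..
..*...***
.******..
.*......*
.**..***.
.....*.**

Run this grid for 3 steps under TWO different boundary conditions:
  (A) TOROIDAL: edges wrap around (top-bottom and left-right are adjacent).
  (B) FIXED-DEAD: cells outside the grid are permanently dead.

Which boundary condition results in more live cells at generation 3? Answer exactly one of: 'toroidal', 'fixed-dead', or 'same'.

Answer: toroidal

Derivation:
Under TOROIDAL boundary, generation 3:
..**.*...
..**.**..
..*......
*.****.**
.*.*..*..
.**..****
***.***..
Population = 30

Under FIXED-DEAD boundary, generation 3:
.*.*.....
.*.*.....
.....**..
...***.*.
..**..*..
.....***.
.........
Population = 16

Comparison: toroidal=30, fixed-dead=16 -> toroidal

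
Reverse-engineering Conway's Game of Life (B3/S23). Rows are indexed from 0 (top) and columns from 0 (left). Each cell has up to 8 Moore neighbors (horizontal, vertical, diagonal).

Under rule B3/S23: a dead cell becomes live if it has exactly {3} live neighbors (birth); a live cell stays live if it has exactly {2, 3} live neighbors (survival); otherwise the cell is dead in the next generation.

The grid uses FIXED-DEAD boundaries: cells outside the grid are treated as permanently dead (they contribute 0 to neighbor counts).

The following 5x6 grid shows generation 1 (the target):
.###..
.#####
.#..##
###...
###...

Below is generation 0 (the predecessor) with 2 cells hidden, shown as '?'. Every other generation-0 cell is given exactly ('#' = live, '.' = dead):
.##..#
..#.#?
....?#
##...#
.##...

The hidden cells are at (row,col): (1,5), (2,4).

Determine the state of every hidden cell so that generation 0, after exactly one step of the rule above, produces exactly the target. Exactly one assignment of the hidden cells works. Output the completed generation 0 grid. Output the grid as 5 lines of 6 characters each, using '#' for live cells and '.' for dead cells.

Hidden generation-0 cells (in order): (1,5), (2,4).
A hidden cell only influences target cells in its own 3x3 neighborhood. Try each of the 2^2 = 4 assignments, step the completed generation 0 forward once under B3/S23, and compare with the target:
  (1,5)=. (2,4)=. -> step reproduces the target at every cell -> ACCEPT
  (1,5)=. (2,4)=# -> step gives (1,3)='.' but target has '#' -> reject
  (1,5)=# (2,4)=. -> step gives (0,4)='#' but target has '.' -> reject
  (1,5)=# (2,4)=# -> step gives (0,4)='#' but target has '.' -> reject
Unique solution: (1,5)=dead, (2,4)=dead.
Check: live-neighbor counts of every cell in the completed generation 0:
122321
132323
232232
233121
332111
Applying B3/S23 to generation 0 with these counts gives:
.###..
.#####
.#..##
###...
###...
which matches the target exactly.

Answer: .##..#
..#.#.
.....#
##...#
.##...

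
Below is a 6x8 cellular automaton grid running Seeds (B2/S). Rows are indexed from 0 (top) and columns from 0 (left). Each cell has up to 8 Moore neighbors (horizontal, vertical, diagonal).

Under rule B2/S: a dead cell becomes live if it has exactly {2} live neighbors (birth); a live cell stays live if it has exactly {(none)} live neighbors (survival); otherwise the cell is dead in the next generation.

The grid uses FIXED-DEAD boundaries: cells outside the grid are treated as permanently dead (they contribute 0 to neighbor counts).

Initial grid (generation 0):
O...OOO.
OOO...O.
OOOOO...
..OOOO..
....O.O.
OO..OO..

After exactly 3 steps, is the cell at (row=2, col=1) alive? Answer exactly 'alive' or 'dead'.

Answer: alive

Derivation:
Simulating step by step:
Generation 0 (given above): 23 live cells
Generation 1: 10 live cells
..OO...O
.......O
......O.
O.....O.
O.......
...O..O.
Generation 2: 11 live cells
......O.
..OO....
.....O..
.O...O.O
.O...OOO
........
Generation 3: 14 live cells
..OO....
....OOO.
.O.O....
O.O.....
O.O.O...
.....O.O

Cell (2,1) at generation 3: 1 -> alive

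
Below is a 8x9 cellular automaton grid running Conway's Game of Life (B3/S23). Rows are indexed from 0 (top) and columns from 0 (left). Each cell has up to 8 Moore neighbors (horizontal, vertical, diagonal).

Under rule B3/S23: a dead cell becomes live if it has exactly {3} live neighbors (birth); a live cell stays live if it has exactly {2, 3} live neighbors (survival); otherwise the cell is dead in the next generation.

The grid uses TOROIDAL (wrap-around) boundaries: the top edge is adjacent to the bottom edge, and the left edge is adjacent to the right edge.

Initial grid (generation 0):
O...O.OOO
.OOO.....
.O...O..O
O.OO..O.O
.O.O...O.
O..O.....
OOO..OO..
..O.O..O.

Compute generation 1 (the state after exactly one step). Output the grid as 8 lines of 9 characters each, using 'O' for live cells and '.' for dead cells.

Answer: O...OOOOO
.OOOOOO..
....O..OO
...OO.O.O
.O.OO..O.
O..OO.O.O
O.O.OOO.O
..O.O....

Derivation:
Simulating step by step:
Generation 0 (given above): 29 live cells
Generation 1: 36 live cells
(generation 1 grid is the final answer)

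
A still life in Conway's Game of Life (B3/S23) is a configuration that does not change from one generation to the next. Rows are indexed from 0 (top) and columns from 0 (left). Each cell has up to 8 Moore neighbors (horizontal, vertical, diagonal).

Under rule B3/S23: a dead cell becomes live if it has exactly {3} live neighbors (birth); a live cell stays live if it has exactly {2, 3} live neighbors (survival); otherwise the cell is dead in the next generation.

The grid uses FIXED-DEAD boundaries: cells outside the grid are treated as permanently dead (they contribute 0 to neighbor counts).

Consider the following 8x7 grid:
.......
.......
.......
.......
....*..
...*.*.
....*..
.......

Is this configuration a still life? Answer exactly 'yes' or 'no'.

Answer: yes

Derivation:
Compute generation 1 and compare to generation 0 (given above):
Generation 1:
.......
.......
.......
.......
....*..
...*.*.
....*..
.......
The grids are IDENTICAL -> still life.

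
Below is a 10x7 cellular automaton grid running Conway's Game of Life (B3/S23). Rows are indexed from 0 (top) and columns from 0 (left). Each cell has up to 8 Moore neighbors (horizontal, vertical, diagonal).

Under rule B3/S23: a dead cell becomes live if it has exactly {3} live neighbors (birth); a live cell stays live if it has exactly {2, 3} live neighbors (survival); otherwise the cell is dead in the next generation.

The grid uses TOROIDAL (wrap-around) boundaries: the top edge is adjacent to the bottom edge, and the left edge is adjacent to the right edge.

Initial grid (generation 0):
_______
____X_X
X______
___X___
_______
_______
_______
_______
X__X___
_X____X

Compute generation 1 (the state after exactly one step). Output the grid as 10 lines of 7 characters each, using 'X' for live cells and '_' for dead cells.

Answer: X____X_
_______
_______
_______
_______
_______
_______
_______
X______
X______

Derivation:
Simulating step by step:
Generation 0 (given above): 8 live cells
Generation 1: 4 live cells
(generation 1 grid is the final answer)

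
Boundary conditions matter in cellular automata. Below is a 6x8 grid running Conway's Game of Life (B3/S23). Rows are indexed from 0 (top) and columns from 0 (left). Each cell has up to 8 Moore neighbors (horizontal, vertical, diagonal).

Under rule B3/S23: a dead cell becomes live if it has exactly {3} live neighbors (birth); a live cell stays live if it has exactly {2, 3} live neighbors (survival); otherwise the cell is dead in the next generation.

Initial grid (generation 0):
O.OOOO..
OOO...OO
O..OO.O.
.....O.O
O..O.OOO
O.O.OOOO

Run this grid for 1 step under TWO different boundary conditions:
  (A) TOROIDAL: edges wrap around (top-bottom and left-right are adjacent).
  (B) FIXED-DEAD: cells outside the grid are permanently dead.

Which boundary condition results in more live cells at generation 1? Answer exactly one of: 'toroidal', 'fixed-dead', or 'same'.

Answer: fixed-dead

Derivation:
Under TOROIDAL boundary, generation 1:
........
......O.
..OOO...
...O....
.O.O....
..O.....
Population = 8

Under FIXED-DEAD boundary, generation 1:
O.OOOOO.
O.....OO
O.OOO...
...O...O
.O.O....
.O.OO..O
Population = 21

Comparison: toroidal=8, fixed-dead=21 -> fixed-dead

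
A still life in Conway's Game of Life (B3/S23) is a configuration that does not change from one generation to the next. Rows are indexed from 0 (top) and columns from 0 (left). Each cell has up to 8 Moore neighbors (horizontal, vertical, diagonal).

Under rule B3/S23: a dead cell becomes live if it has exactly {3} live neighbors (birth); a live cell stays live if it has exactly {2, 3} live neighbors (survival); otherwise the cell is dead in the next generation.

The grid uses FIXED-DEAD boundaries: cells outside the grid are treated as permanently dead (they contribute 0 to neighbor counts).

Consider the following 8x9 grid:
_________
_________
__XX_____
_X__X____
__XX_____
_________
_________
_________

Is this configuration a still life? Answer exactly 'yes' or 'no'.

Answer: yes

Derivation:
Compute generation 1 and compare to generation 0 (given above):
Generation 1:
_________
_________
__XX_____
_X__X____
__XX_____
_________
_________
_________
The grids are IDENTICAL -> still life.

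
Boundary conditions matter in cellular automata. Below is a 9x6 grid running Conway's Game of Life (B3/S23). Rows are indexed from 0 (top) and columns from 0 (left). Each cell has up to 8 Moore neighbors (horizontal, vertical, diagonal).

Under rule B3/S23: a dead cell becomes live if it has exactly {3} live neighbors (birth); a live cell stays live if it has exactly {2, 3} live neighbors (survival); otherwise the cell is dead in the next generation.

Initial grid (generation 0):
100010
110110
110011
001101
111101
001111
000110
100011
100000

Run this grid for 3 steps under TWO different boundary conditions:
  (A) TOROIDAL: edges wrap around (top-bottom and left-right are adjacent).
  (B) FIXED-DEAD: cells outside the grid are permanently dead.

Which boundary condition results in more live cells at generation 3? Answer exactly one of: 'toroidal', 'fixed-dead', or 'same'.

Answer: fixed-dead

Derivation:
Under TOROIDAL boundary, generation 3:
100010
000111
000100
000000
000000
000000
110101
000010
101010
Population = 14

Under FIXED-DEAD boundary, generation 3:
010110
011000
000011
000100
000011
000001
000100
000101
000110
Population = 16

Comparison: toroidal=14, fixed-dead=16 -> fixed-dead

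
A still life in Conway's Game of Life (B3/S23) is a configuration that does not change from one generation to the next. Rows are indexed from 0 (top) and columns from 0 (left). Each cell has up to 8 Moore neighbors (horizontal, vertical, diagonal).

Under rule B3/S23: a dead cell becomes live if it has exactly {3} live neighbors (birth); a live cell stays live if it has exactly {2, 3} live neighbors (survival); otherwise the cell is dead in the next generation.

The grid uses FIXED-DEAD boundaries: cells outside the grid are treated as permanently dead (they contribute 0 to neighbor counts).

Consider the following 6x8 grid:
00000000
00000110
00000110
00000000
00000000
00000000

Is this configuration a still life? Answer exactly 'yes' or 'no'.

Compute generation 1 and compare to generation 0 (given above):
Generation 1:
00000000
00000110
00000110
00000000
00000000
00000000
The grids are IDENTICAL -> still life.

Answer: yes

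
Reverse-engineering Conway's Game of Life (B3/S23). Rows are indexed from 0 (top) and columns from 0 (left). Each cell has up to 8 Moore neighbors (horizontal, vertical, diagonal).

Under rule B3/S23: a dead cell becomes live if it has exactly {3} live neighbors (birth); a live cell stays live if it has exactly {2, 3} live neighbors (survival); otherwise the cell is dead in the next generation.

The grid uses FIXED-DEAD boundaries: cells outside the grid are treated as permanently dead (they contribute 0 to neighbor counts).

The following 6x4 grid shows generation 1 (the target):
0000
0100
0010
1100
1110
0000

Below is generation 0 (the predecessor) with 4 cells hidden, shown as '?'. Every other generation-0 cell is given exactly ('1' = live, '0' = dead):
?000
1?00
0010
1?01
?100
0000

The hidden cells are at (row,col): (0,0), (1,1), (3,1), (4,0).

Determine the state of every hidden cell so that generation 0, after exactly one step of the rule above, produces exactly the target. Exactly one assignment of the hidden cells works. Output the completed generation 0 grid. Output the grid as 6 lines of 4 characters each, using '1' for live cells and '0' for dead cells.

Answer: 0000
1100
0010
1101
0100
0000

Derivation:
Hidden generation-0 cells (in order): (0,0), (1,1), (3,1), (4,0).
A hidden cell only influences target cells in its own 3x3 neighborhood. Try each of the 2^4 = 16 assignments, step the completed generation 0 forward once under B3/S23, and compare with the target:
  (0,0)=0 (1,1)=0 (3,1)=0 (4,0)=0 -> step gives (1,1)='0' but target has '1' -> reject
  (0,0)=0 (1,1)=0 (3,1)=0 (4,0)=1 -> step gives (1,1)='0' but target has '1' -> reject
  (0,0)=0 (1,1)=0 (3,1)=1 (4,0)=0 -> step gives (1,1)='0' but target has '1' -> reject
  (0,0)=0 (1,1)=0 (3,1)=1 (4,0)=1 -> step gives (1,1)='0' but target has '1' -> reject
  (0,0)=0 (1,1)=1 (3,1)=0 (4,0)=0 -> step gives (2,0)='1' but target has '0' -> reject
  (0,0)=0 (1,1)=1 (3,1)=0 (4,0)=1 -> step gives (2,0)='1' but target has '0' -> reject
  (0,0)=0 (1,1)=1 (3,1)=1 (4,0)=0 -> step reproduces the target at every cell -> ACCEPT
  (0,0)=0 (1,1)=1 (3,1)=1 (4,0)=1 -> step gives (3,1)='0' but target has '1' -> reject
  (0,0)=1 (1,1)=0 (3,1)=0 (4,0)=0 -> step gives (2,1)='1' but target has '0' -> reject
  (0,0)=1 (1,1)=0 (3,1)=0 (4,0)=1 -> step gives (2,1)='1' but target has '0' -> reject
  (0,0)=1 (1,1)=0 (3,1)=1 (4,0)=0 -> step gives (2,0)='1' but target has '0' -> reject
  (0,0)=1 (1,1)=0 (3,1)=1 (4,0)=1 -> step gives (2,0)='1' but target has '0' -> reject
  (0,0)=1 (1,1)=1 (3,1)=0 (4,0)=0 -> step gives (0,0)='1' but target has '0' -> reject
  (0,0)=1 (1,1)=1 (3,1)=0 (4,0)=1 -> step gives (0,0)='1' but target has '0' -> reject
  (0,0)=1 (1,1)=1 (3,1)=1 (4,0)=0 -> step gives (0,0)='1' but target has '0' -> reject
  (0,0)=1 (1,1)=1 (3,1)=1 (4,0)=1 -> step gives (0,0)='1' but target has '0' -> reject
Unique solution: (0,0)=dead, (1,1)=live, (3,1)=live, (4,0)=dead.
Check: live-neighbor counts of every cell in the completed generation 0:
2210
1221
4532
2341
3231
1110
Applying B3/S23 to generation 0 with these counts gives:
0000
0100
0010
1100
1110
0000
which matches the target exactly.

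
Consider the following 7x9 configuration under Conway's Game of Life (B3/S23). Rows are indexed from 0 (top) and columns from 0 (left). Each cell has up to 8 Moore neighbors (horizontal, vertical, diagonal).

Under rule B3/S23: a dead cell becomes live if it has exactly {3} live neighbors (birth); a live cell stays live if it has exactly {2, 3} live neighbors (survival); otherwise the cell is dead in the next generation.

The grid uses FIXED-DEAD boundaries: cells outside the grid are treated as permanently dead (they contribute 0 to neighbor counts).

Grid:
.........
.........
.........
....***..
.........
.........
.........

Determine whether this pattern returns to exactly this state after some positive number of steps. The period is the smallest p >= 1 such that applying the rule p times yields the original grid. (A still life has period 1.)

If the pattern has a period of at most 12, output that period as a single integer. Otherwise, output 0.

Answer: 2

Derivation:
Simulating and comparing each generation to the original:
Gen 0 (original, given above): 3 live cells
Gen 1: 3 live cells, differs from original
Gen 2: 3 live cells, MATCHES original -> period = 2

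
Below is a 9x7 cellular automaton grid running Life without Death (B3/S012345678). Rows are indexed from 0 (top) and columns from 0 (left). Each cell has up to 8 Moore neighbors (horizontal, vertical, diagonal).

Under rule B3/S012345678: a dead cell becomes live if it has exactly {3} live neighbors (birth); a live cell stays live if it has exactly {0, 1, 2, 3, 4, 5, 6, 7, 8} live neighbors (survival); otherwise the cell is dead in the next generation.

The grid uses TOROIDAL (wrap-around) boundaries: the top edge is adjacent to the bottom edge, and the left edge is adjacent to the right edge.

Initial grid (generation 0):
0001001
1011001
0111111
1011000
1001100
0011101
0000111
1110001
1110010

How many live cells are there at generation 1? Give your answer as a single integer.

Answer: 41

Derivation:
Simulating step by step:
Generation 0 (given above): 33 live cells
Generation 1: 41 live cells
0001111
1011001
0111111
1011000
1001111
1011101
0000111
1111101
1111010
Population at generation 1: 41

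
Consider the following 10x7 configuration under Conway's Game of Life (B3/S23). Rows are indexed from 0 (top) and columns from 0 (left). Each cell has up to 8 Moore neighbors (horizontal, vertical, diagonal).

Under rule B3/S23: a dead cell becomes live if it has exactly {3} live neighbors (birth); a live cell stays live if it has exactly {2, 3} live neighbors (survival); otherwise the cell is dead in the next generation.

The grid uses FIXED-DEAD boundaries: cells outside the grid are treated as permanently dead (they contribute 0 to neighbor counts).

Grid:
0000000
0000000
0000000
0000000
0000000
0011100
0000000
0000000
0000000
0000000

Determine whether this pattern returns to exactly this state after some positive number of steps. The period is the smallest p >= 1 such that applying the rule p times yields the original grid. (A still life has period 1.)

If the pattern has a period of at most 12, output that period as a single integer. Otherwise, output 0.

Simulating and comparing each generation to the original:
Gen 0 (original, given above): 3 live cells
Gen 1: 3 live cells, differs from original
Gen 2: 3 live cells, MATCHES original -> period = 2

Answer: 2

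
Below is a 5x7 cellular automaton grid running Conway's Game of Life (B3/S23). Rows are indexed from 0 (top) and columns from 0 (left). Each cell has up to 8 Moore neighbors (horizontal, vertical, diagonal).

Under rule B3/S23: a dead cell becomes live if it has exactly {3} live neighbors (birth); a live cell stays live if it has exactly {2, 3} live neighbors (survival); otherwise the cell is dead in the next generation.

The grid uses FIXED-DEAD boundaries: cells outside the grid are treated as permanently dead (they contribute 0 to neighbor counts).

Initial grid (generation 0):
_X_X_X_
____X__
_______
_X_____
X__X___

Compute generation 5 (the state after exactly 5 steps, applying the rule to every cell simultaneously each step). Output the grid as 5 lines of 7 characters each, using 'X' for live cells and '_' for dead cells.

Answer: _______
_______
_______
_______
_______

Derivation:
Simulating step by step:
Generation 0 (given above): 7 live cells
Generation 1: 2 live cells
____X__
____X__
_______
_______
_______
Generation 2: 0 live cells
_______
_______
_______
_______
_______
Generation 3: 0 live cells
_______
_______
_______
_______
_______
Generation 4: 0 live cells
_______
_______
_______
_______
_______
Generation 5: 0 live cells
(generation 5 grid is the final answer)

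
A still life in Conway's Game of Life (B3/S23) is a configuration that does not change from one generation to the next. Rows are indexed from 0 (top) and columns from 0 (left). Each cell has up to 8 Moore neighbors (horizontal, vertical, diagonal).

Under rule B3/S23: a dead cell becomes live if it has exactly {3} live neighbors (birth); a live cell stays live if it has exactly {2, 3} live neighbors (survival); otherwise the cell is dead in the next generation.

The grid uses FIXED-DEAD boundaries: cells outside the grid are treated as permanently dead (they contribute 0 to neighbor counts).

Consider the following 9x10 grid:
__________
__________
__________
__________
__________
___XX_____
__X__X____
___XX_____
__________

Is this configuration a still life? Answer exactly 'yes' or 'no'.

Answer: yes

Derivation:
Compute generation 1 and compare to generation 0 (given above):
Generation 1:
__________
__________
__________
__________
__________
___XX_____
__X__X____
___XX_____
__________
The grids are IDENTICAL -> still life.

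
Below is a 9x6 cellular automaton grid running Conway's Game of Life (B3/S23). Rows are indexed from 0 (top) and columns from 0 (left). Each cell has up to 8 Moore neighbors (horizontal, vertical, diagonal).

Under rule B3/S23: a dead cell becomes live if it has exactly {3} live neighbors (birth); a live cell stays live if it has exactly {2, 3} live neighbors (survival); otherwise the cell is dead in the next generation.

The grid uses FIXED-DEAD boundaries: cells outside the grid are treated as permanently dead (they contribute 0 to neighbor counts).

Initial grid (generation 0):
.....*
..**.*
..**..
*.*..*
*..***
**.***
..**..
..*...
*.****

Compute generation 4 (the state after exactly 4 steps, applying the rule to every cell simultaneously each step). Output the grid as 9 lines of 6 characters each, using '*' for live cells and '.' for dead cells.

Answer: ......
..***.
..***.
.**...
**....
......
*..*..
......
..**..

Derivation:
Simulating step by step:
Generation 0 (given above): 26 live cells
Generation 1: 13 live cells
....*.
..**..
......
..*..*
*.....
**...*
......
......
.****.
Generation 2: 11 live cells
...*..
...*..
..**..
......
*.....
**....
......
..**..
..**..
Generation 3: 14 live cells
......
...**.
..**..
......
**....
**....
.**...
..**..
..**..
Generation 4: 14 live cells
(generation 4 grid is the final answer)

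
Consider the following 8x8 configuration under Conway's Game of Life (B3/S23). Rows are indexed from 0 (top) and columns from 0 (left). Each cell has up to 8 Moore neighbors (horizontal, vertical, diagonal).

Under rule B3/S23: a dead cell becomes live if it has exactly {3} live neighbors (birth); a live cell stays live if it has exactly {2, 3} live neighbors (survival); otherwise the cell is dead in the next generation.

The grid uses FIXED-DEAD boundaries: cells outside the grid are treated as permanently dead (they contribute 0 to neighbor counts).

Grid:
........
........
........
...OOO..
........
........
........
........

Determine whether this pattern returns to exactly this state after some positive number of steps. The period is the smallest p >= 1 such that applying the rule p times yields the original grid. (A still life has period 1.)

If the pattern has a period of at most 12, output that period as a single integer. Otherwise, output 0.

Simulating and comparing each generation to the original:
Gen 0 (original, given above): 3 live cells
Gen 1: 3 live cells, differs from original
Gen 2: 3 live cells, MATCHES original -> period = 2

Answer: 2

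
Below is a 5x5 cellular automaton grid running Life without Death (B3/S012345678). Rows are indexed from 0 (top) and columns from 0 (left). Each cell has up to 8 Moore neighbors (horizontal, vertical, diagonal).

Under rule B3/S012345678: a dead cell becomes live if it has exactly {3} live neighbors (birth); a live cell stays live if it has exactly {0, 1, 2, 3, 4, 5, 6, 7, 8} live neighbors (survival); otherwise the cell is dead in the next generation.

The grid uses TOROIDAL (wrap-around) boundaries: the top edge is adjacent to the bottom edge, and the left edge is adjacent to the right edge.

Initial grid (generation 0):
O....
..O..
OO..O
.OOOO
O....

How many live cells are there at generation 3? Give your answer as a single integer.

Answer: 15

Derivation:
Simulating step by step:
Generation 0 (given above): 10 live cells
Generation 1: 14 live cells
OO...
..O.O
OO..O
.OOOO
O.OO.
Generation 2: 15 live cells
OO...
..OOO
OO..O
.OOOO
O.OO.
Generation 3: 15 live cells
OO...
..OOO
OO..O
.OOOO
O.OO.
Population at generation 3: 15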